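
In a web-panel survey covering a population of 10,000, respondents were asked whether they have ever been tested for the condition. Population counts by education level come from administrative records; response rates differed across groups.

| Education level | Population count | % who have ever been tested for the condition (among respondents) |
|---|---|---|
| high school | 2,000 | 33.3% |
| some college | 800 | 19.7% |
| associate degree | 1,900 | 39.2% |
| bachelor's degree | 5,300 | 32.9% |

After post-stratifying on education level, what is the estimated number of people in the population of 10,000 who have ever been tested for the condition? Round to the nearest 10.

3,310

Estimated count per cell = population count × respondent percentage:
  high school: 2,000 × 33.3% = 666
  some college: 800 × 19.7% = 157.6
  associate degree: 1,900 × 39.2% = 744.8
  bachelor's degree: 5,300 × 32.9% = 1743.7
Estimated total = 3312.1 → 3,310.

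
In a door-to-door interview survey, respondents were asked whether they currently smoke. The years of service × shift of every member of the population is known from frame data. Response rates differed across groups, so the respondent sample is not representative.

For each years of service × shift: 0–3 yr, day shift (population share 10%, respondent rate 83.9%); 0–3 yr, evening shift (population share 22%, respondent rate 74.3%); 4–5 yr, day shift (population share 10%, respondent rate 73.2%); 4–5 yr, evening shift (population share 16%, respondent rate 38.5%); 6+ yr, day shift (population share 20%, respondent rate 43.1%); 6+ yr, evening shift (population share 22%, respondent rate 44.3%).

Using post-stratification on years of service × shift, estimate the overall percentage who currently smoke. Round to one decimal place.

Reweight to the known years of service × shift distribution:
  0–3 yr, day shift: 0.1 × 83.9 = 8.39
  0–3 yr, evening shift: 0.22 × 74.3 = 16.346
  4–5 yr, day shift: 0.1 × 73.2 = 7.32
  4–5 yr, evening shift: 0.16 × 38.5 = 6.16
  6+ yr, day shift: 0.2 × 43.1 = 8.62
  6+ yr, evening shift: 0.22 × 44.3 = 9.746
Post-stratified estimate = 56.582 → 56.6%.

56.6%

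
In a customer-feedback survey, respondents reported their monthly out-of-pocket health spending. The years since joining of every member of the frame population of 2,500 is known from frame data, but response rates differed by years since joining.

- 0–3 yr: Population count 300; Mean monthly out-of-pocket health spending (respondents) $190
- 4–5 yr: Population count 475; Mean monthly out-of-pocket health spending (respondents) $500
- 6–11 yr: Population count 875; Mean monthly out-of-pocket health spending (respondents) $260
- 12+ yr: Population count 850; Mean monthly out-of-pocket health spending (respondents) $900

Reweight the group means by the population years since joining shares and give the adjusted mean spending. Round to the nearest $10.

$510

Post-stratification weights by population share, not respondent share:
  0–3 yr: (300/2,500) × 190 = 22.8
  4–5 yr: (475/2,500) × 500 = 95
  6–11 yr: (875/2,500) × 260 = 91
  12+ yr: (850/2,500) × 900 = 306
Post-stratified estimate = 514.8 → $510.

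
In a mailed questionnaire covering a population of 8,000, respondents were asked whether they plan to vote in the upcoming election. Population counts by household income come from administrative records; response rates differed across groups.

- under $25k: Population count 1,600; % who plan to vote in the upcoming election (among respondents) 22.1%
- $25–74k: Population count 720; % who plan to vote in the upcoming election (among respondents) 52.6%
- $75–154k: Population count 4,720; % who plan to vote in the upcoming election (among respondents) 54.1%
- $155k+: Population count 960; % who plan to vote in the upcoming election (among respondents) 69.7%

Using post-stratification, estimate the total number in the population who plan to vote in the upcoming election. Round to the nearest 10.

Apply each group's respondent rate to its population count:
  under $25k: 1,600 × 22.1% = 353.6
  $25–74k: 720 × 52.6% = 378.72
  $75–154k: 4,720 × 54.1% = 2553.52
  $155k+: 960 × 69.7% = 669.12
Estimated total = 3954.96 → 3,950.

3,950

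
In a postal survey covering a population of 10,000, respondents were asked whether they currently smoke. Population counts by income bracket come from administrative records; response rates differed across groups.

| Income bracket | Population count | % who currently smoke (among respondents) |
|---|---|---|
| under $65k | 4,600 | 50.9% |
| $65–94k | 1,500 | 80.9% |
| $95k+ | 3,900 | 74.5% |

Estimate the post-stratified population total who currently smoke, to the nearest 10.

Each cell contributes its population count × the respondent rate:
  under $65k: 4,600 × 50.9% = 2341.4
  $65–94k: 1,500 × 80.9% = 1213.5
  $95k+: 3,900 × 74.5% = 2905.5
Estimated total = 6460.4 → 6,460.

6,460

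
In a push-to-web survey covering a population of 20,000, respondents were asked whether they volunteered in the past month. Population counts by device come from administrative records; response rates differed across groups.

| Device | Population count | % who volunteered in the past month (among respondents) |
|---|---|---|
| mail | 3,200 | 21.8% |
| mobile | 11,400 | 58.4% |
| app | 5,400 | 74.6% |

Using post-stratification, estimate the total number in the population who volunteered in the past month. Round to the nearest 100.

Each cell contributes its population count × the respondent rate:
  mail: 3,200 × 21.8% = 697.6
  mobile: 11,400 × 58.4% = 6657.6
  app: 5,400 × 74.6% = 4028.4
Estimated total = 11383.6 → 11,400.

11,400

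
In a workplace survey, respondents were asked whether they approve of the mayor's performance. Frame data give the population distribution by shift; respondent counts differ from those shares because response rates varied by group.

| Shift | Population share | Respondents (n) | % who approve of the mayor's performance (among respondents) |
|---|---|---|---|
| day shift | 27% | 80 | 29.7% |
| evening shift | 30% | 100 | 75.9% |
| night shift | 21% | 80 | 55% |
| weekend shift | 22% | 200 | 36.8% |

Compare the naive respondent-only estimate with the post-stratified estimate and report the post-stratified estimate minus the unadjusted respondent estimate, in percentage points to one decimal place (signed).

Unadjusted (pooled respondent) estimate weights by respondent counts:
  (80/460)×29.7 + (100/460)×75.9 + (80/460)×55 + (200/460)×36.8 = 47.2304%
Post-stratifying to population shares instead:
  0.27×29.7 + 0.3×75.9 + 0.21×55 + 0.22×36.8 = 50.435%
Difference = 50.435 − 47.2304 = 3.2046 pp.

+3.2 percentage points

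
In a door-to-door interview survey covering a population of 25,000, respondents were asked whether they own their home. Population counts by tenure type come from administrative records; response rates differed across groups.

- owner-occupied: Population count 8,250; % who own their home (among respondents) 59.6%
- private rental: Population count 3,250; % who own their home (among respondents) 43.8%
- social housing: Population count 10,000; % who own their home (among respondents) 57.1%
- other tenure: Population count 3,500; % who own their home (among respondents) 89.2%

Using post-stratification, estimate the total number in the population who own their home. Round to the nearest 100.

15,200

Each cell contributes its population count × the respondent rate:
  owner-occupied: 8,250 × 59.6% = 4917
  private rental: 3,250 × 43.8% = 1423.5
  social housing: 10,000 × 57.1% = 5710
  other tenure: 3,500 × 89.2% = 3122
Estimated total = 15172.5 → 15,200.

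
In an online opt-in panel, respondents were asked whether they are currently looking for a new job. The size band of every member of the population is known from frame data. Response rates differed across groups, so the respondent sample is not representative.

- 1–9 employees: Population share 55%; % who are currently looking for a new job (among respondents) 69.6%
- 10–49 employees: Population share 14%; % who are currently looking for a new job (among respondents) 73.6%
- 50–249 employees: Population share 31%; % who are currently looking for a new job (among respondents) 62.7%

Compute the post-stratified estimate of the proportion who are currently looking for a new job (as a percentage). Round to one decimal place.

68.0%

Each cell contributes population-share × respondent value:
  1–9 employees: 0.55 × 69.6 = 38.28
  10–49 employees: 0.14 × 73.6 = 10.304
  50–249 employees: 0.31 × 62.7 = 19.437
Post-stratified estimate = 68.021 → 68.0%.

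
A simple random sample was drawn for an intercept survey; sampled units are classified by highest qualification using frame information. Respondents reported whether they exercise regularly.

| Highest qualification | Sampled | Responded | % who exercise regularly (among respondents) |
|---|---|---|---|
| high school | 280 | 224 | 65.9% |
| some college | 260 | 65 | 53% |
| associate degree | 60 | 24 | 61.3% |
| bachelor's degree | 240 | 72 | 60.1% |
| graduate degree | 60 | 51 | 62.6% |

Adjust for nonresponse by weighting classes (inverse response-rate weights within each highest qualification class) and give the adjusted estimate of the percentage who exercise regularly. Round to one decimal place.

60.1%

Response rates by class: high school 224/280 = 80%, some college 65/260 = 25%, associate degree 24/60 = 40%, bachelor's degree 72/240 = 30%, graduate degree 51/60 = 85%.
Inverse-response-rate weighting restores each class to its sampled count, so class totals weight by n_sampled:
  high school: 280 × 65.9 = 18,452
  some college: 260 × 53 = 13,780
  associate degree: 60 × 61.3 = 3678
  bachelor's degree: 240 × 60.1 = 14,424
  graduate degree: 60 × 62.6 = 3756
Adjusted estimate = 54,090 / 900 = 60.1 → 60.1%.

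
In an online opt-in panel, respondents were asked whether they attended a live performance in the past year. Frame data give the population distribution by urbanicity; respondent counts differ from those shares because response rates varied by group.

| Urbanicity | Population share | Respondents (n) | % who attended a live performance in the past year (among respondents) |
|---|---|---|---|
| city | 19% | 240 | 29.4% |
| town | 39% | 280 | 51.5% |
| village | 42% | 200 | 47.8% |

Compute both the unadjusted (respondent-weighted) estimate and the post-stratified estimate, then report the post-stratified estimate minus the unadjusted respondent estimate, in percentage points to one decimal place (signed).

Without adjustment, the pooled respondent share is:
  (240/720)×29.4 + (280/720)×51.5 + (200/720)×47.8 = 43.1056%
Post-stratified estimate weights by population shares:
  0.19×29.4 + 0.39×51.5 + 0.42×47.8 = 45.747%
Difference = 45.747 − 43.1056 = 2.6414 pp.

+2.6 percentage points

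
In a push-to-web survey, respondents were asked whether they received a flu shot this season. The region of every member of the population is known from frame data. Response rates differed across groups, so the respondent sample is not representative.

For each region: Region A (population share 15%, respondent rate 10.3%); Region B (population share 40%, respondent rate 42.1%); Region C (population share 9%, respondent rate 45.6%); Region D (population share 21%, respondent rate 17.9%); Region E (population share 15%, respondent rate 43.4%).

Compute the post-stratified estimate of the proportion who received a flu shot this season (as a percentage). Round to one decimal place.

Each cell contributes population-share × respondent value:
  Region A: 0.15 × 10.3 = 1.545
  Region B: 0.4 × 42.1 = 16.84
  Region C: 0.09 × 45.6 = 4.104
  Region D: 0.21 × 17.9 = 3.759
  Region E: 0.15 × 43.4 = 6.51
Post-stratified estimate = 32.758 → 32.8%.

32.8%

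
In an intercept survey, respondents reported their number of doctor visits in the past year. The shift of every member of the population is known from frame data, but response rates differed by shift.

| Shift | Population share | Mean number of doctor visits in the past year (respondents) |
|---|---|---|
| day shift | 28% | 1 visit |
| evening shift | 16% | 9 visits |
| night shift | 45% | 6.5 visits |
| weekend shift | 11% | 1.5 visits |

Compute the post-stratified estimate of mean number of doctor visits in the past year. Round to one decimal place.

Reweight to the known shift distribution:
  day shift: 0.28 × 1 = 0.28
  evening shift: 0.16 × 9 = 1.44
  night shift: 0.45 × 6.5 = 2.925
  weekend shift: 0.11 × 1.5 = 0.165
Post-stratified estimate = 4.81 → 4.8.

4.8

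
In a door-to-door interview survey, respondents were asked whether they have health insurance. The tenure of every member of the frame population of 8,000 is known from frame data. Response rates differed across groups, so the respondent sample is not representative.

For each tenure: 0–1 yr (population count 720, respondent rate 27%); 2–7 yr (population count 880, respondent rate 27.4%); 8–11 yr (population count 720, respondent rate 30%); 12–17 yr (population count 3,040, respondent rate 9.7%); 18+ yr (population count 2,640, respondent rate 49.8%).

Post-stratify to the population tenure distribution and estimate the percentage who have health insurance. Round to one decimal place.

28.3%

Reweight to the known tenure distribution:
  0–1 yr: (720/8,000) × 27 = 2.43
  2–7 yr: (880/8,000) × 27.4 = 3.014
  8–11 yr: (720/8,000) × 30 = 2.7
  12–17 yr: (3,040/8,000) × 9.7 = 3.686
  18+ yr: (2,640/8,000) × 49.8 = 16.434
Post-stratified estimate = 28.264 → 28.3%.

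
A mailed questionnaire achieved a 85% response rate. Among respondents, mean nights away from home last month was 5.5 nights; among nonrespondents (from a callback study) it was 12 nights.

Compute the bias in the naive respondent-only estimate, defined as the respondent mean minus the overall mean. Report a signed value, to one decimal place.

Nonresponse fraction = 1 − 0.85 = 0.15.
Bias = (nonresponse fraction) × (respondent mean − nonrespondent mean)
     = 0.15 × (5.5 − 12) = 0.15 × -6.5 = -0.975.

-1.0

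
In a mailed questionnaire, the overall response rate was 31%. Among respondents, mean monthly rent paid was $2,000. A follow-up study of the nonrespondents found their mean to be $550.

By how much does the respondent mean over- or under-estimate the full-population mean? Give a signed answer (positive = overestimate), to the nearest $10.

+$1,000

Nonresponse fraction = 1 − 0.31 = 0.69.
Bias = (nonresponse fraction) × (respondent mean − nonrespondent mean)
     = 0.69 × (2000 − 550) = 0.69 × 1450 = 1000.5.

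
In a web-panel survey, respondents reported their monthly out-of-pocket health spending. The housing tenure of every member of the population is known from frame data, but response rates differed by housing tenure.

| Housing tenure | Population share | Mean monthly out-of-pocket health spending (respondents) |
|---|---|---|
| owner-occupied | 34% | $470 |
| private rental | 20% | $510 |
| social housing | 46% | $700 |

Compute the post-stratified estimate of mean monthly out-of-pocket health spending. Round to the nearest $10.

Each cell contributes population-share × respondent value:
  owner-occupied: 0.34 × 470 = 159.8
  private rental: 0.2 × 510 = 102
  social housing: 0.46 × 700 = 322
Post-stratified estimate = 583.8 → $580.

$580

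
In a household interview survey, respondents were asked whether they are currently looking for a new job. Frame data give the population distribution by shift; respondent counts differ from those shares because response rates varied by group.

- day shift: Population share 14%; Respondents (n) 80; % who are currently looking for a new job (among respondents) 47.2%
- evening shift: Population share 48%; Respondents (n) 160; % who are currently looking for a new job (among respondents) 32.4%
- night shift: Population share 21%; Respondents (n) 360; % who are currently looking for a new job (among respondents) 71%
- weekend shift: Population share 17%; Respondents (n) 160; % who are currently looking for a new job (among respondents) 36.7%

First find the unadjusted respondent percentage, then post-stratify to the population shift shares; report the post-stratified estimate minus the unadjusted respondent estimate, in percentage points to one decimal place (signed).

Without adjustment, the pooled respondent share is:
  (80/760)×47.2 + (160/760)×32.4 + (360/760)×71 + (160/760)×36.7 = 53.1474%
Post-stratified estimate weights by population shares:
  0.14×47.2 + 0.48×32.4 + 0.21×71 + 0.17×36.7 = 43.309%
Difference = 43.309 − 53.1474 = -9.8384 pp.

-9.8 percentage points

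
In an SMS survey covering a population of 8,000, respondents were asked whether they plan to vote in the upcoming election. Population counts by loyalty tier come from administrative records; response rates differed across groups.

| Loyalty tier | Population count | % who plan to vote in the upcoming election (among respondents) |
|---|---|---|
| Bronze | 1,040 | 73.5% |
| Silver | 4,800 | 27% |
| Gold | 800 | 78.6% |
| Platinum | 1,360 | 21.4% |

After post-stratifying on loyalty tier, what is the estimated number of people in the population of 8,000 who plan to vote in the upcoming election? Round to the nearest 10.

Apply each group's respondent rate to its population count:
  Bronze: 1,040 × 73.5% = 764.4
  Silver: 4,800 × 27% = 1296
  Gold: 800 × 78.6% = 628.8
  Platinum: 1,360 × 21.4% = 291.04
Estimated total = 2980.24 → 2,980.

2,980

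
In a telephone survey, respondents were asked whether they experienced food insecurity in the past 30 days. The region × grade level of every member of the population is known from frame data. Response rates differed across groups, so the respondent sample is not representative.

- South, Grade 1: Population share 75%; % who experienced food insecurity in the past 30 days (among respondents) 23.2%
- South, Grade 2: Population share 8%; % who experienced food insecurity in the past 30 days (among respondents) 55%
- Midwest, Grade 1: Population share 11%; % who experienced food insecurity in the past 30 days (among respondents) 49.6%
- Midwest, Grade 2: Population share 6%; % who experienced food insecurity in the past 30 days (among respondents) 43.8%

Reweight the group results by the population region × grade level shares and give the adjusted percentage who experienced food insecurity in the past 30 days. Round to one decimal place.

Each cell contributes population-share × respondent value:
  South, Grade 1: 0.75 × 23.2 = 17.4
  South, Grade 2: 0.08 × 55 = 4.4
  Midwest, Grade 1: 0.11 × 49.6 = 5.456
  Midwest, Grade 2: 0.06 × 43.8 = 2.628
Post-stratified estimate = 29.884 → 29.9%.

29.9%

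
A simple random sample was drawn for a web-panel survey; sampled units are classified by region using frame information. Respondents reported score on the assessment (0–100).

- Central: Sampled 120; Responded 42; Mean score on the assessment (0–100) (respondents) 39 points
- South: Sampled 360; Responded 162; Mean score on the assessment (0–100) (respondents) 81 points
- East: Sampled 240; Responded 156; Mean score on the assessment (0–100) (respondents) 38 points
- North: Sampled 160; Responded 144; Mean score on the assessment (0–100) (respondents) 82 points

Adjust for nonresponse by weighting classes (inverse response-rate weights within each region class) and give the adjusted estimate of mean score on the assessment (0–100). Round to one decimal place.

Response rates by class: Central 42/120 = 35%, South 162/360 = 45%, East 156/240 = 65%, North 144/160 = 90%.
Inverse-response-rate weighting restores each class to its sampled count, so class totals weight by n_sampled:
  Central: 120 × 39 = 4680
  South: 360 × 81 = 29,160
  East: 240 × 38 = 9120
  North: 160 × 82 = 13,120
Adjusted estimate = 56,080 / 880 = 63.7273 → 63.7.

63.7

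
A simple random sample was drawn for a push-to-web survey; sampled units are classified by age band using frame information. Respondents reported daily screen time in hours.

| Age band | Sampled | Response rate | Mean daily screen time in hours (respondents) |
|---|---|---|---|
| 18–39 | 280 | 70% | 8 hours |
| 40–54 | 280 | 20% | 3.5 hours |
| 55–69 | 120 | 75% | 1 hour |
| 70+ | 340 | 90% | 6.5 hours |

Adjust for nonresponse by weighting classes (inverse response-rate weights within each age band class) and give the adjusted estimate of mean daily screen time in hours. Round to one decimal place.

Each respondent's weight = sampled/responded in their class; summing within a class gives n_sampled, so:
  18–39: 280 × 8 = 2240
  40–54: 280 × 3.5 = 980
  55–69: 120 × 1 = 120
  70+: 340 × 6.5 = 2210
Adjusted estimate = 5550 / 1,020 = 5.44118 → 5.4.

5.4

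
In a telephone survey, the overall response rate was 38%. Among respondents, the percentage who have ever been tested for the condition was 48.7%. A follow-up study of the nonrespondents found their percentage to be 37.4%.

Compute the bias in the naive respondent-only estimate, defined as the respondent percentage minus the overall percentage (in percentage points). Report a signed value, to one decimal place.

+7.0 percentage points

Nonresponse fraction = 1 − 0.38 = 0.62.
Bias = (nonresponse fraction) × (respondent percentage − nonrespondent percentage)
     = 0.62 × (48.7 − 37.4) = 0.62 × 11.3 = 7.006.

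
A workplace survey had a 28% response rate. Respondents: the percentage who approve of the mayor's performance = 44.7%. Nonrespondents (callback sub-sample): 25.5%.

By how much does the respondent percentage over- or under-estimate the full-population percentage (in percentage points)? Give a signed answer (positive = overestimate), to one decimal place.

+13.8 percentage points

Nonresponse fraction = 1 − 0.28 = 0.72.
Bias = (nonresponse fraction) × (respondent percentage − nonrespondent percentage)
     = 0.72 × (44.7 − 25.5) = 0.72 × 19.2 = 13.824.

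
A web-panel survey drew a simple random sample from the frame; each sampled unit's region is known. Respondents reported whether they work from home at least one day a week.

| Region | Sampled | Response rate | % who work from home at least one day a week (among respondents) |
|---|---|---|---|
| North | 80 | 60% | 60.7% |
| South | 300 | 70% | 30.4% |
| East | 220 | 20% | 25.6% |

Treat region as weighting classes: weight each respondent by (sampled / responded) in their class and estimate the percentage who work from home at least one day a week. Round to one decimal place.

32.7%

Weighting each respondent by the inverse class response rate inflates each class back to its sampled size, so the class weight is n_sampled:
  North: 80 × 60.7 = 4856
  South: 300 × 30.4 = 9120
  East: 220 × 25.6 = 5632
Adjusted estimate = 19,608 / 600 = 32.68 → 32.7%.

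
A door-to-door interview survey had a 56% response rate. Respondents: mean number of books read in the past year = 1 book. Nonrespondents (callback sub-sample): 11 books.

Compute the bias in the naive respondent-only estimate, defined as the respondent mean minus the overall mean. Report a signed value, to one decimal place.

-4.4

Nonresponse fraction = 1 − 0.56 = 0.44.
Bias = (nonresponse fraction) × (respondent mean − nonrespondent mean)
     = 0.44 × (1 − 11) = 0.44 × -10 = -4.4.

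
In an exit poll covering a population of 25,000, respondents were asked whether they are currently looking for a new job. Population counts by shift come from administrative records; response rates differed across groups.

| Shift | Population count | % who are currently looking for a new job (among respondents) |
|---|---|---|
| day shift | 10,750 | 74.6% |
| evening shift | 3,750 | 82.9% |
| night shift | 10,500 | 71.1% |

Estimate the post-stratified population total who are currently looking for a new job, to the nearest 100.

Estimated count per cell = population count × respondent percentage:
  day shift: 10,750 × 74.6% = 8019.5
  evening shift: 3,750 × 82.9% = 3108.75
  night shift: 10,500 × 71.1% = 7465.5
Estimated total = 18593.8 → 18,600.

18,600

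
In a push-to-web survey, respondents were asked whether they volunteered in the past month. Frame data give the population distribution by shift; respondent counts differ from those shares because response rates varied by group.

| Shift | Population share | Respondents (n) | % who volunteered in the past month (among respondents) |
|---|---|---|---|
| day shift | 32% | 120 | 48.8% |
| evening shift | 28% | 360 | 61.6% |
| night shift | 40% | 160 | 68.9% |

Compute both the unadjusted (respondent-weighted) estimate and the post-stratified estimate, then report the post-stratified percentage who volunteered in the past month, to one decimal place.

Naive respondent-only estimate (weights = respondent counts):
  (120/640)×48.8 + (360/640)×61.6 + (160/640)×68.9 = 61.025%
Reweighting by population shift shares:
  0.32×48.8 + 0.28×61.6 + 0.4×68.9 = 60.424%

60.4%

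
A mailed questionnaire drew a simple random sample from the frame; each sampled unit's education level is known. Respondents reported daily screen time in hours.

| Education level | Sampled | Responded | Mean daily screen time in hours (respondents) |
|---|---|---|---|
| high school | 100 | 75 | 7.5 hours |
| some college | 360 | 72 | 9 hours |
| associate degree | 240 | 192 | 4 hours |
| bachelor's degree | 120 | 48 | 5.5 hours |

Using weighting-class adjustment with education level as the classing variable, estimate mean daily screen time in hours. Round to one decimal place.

Class response rates: high school 75/100 = 75%, some college 72/360 = 20%, associate degree 192/240 = 80%, bachelor's degree 48/120 = 40%.
Weighting each respondent by the inverse class response rate inflates each class back to its sampled size, so the class weight is n_sampled:
  high school: 100 × 7.5 = 750
  some college: 360 × 9 = 3240
  associate degree: 240 × 4 = 960
  bachelor's degree: 120 × 5.5 = 660
Adjusted estimate = 5610 / 820 = 6.84146 → 6.8.

6.8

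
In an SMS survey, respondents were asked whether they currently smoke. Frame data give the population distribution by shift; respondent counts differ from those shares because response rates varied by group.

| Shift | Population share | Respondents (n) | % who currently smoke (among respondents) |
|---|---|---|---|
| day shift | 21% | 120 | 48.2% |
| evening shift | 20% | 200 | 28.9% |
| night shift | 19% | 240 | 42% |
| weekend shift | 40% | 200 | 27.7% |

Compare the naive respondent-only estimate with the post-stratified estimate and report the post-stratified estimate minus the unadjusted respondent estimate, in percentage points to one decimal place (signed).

Naive respondent-only estimate (weights = respondent counts):
  (120/760)×48.2 + (200/760)×28.9 + (240/760)×42 + (200/760)×27.7 = 35.7684%
Reweighting by population shift shares:
  0.21×48.2 + 0.2×28.9 + 0.19×42 + 0.4×27.7 = 34.962%
Difference = 34.962 − 35.7684 = -0.8064 pp.

-0.8 percentage points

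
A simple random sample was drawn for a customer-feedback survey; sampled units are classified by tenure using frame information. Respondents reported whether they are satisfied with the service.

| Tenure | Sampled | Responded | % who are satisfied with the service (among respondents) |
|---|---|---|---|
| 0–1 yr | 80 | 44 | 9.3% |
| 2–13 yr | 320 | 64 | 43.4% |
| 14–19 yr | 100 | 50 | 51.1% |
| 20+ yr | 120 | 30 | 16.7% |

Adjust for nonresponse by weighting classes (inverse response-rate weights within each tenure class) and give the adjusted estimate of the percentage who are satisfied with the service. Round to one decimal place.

35.1%

Class response rates: 0–1 yr 44/80 = 55%, 2–13 yr 64/320 = 20%, 14–19 yr 50/100 = 50%, 20+ yr 30/120 = 25%.
Each respondent's weight = sampled/responded in their class; summing within a class gives n_sampled, so:
  0–1 yr: 80 × 9.3 = 744
  2–13 yr: 320 × 43.4 = 13,888
  14–19 yr: 100 × 51.1 = 5110
  20+ yr: 120 × 16.7 = 2004
Adjusted estimate = 21,746 / 620 = 35.0742 → 35.1%.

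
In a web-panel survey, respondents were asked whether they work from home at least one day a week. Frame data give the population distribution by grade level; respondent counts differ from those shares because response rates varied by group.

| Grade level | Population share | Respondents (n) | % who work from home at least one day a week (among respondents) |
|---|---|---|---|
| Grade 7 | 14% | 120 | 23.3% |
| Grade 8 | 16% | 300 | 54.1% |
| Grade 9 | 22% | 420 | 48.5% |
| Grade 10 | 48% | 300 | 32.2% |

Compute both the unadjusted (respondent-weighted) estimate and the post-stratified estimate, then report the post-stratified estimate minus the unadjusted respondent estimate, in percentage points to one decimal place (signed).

-5.0 percentage points

Without adjustment, the pooled respondent share is:
  (120/1140)×23.3 + (300/1140)×54.1 + (420/1140)×48.5 + (300/1140)×32.2 = 43.0316%
Reweighting by population grade level shares:
  0.14×23.3 + 0.16×54.1 + 0.22×48.5 + 0.48×32.2 = 38.044%
Difference = 38.044 − 43.0316 = -4.9876 pp.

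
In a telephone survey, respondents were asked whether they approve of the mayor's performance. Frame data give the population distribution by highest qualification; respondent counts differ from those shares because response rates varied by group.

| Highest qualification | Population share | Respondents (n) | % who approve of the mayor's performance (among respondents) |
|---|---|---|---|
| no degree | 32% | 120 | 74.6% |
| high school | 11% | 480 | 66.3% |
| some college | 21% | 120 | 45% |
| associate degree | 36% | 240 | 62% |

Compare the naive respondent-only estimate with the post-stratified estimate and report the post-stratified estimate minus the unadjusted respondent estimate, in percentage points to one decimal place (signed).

-0.7 percentage points

Naive respondent-only estimate (weights = respondent counts):
  (120/960)×74.6 + (480/960)×66.3 + (120/960)×45 + (240/960)×62 = 63.6%
Reweighting by population highest qualification shares:
  0.32×74.6 + 0.11×66.3 + 0.21×45 + 0.36×62 = 62.935%
Difference = 62.935 − 63.6 = -0.665 pp.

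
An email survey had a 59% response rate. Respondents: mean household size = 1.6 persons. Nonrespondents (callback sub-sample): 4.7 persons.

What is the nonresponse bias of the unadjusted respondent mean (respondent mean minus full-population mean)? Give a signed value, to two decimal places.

-1.27

Nonresponse fraction = 1 − 0.59 = 0.41.
Bias = (nonresponse fraction) × (respondent mean − nonrespondent mean)
     = 0.41 × (1.6 − 4.7) = 0.41 × -3.1 = -1.271.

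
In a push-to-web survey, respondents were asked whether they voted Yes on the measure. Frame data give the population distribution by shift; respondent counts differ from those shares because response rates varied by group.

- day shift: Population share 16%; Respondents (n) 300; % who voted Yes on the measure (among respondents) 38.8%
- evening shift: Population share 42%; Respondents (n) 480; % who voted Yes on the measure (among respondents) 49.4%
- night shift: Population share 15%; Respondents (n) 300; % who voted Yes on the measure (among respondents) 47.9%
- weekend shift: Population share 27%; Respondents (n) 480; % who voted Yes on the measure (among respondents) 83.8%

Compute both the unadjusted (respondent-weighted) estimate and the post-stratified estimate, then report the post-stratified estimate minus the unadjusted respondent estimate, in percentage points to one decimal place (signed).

Naive respondent-only estimate (weights = respondent counts):
  (300/1560)×38.8 + (480/1560)×49.4 + (300/1560)×47.9 + (480/1560)×83.8 = 57.6577%
Reweighting by population shift shares:
  0.16×38.8 + 0.42×49.4 + 0.15×47.9 + 0.27×83.8 = 56.767%
Difference = 56.767 − 57.6577 = -0.8907 pp.

-0.9 percentage points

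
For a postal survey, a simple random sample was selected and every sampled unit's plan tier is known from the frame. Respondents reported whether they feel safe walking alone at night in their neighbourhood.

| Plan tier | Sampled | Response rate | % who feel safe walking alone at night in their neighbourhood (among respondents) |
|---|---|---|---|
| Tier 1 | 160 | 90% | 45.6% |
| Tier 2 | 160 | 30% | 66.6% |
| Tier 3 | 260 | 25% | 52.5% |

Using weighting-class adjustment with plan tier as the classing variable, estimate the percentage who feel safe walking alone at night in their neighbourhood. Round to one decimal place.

54.5%

Weighting each respondent by the inverse class response rate inflates each class back to its sampled size, so the class weight is n_sampled:
  Tier 1: 160 × 45.6 = 7296
  Tier 2: 160 × 66.6 = 10,656
  Tier 3: 260 × 52.5 = 13,650
Adjusted estimate = 31,602 / 580 = 54.4862 → 54.5%.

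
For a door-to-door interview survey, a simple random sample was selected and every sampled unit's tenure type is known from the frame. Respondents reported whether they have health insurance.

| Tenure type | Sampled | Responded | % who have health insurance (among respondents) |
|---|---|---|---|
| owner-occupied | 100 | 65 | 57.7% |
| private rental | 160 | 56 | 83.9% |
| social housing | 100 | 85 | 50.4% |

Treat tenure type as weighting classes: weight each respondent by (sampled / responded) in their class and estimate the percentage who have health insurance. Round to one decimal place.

67.3%

Class response rates: owner-occupied 65/100 = 65%, private rental 56/160 = 35%, social housing 85/100 = 85%.
Weighting each respondent by the inverse class response rate inflates each class back to its sampled size, so the class weight is n_sampled:
  owner-occupied: 100 × 57.7 = 5770
  private rental: 160 × 83.9 = 13,424
  social housing: 100 × 50.4 = 5040
Adjusted estimate = 24,234 / 360 = 67.3167 → 67.3%.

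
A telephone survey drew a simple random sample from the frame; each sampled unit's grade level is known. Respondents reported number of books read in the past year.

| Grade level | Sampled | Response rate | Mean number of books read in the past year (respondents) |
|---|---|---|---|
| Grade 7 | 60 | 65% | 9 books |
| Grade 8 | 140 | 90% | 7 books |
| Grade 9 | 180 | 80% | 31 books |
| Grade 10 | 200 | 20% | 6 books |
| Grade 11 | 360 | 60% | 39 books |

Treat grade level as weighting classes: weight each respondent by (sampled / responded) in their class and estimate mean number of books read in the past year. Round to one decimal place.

With weight = n_sampled/n_responded per class, the weighted class total is n_sampled:
  Grade 7: 60 × 9 = 540
  Grade 8: 140 × 7 = 980
  Grade 9: 180 × 31 = 5580
  Grade 10: 200 × 6 = 1200
  Grade 11: 360 × 39 = 14,040
Adjusted estimate = 22,340 / 940 = 23.766 → 23.8.

23.8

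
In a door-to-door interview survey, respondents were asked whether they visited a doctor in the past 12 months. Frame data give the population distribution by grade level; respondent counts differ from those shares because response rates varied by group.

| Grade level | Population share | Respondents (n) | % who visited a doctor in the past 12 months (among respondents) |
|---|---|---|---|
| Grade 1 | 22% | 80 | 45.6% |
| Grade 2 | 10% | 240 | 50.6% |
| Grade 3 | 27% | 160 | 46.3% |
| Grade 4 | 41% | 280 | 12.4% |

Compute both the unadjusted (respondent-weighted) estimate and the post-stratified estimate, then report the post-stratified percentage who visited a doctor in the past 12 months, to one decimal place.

32.7%

Without adjustment, the pooled respondent share is:
  (80/760)×45.6 + (240/760)×50.6 + (160/760)×46.3 + (280/760)×12.4 = 35.0947%
Post-stratifying to population shares instead:
  0.22×45.6 + 0.1×50.6 + 0.27×46.3 + 0.41×12.4 = 32.677%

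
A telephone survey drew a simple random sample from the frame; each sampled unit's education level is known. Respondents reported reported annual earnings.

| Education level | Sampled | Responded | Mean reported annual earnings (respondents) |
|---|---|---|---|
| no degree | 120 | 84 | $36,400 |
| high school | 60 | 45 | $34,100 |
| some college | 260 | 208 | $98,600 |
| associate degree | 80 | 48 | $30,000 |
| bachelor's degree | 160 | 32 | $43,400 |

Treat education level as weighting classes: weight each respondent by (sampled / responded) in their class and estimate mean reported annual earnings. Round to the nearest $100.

$60,900

Class response rates: no degree 84/120 = 70%, high school 45/60 = 75%, some college 208/260 = 80%, associate degree 48/80 = 60%, bachelor's degree 32/160 = 20%.
Weighting each respondent by the inverse class response rate inflates each class back to its sampled size, so the class weight is n_sampled:
  no degree: 120 × 36,400 = 4,368,000
  high school: 60 × 34,100 = 2,046,000
  some college: 260 × 98,600 = 25,636,000
  associate degree: 80 × 30,000 = 2,400,000
  bachelor's degree: 160 × 43,400 = 6,944,000
Adjusted estimate = 41,394,000 / 680 = 60873.5 → $60,900.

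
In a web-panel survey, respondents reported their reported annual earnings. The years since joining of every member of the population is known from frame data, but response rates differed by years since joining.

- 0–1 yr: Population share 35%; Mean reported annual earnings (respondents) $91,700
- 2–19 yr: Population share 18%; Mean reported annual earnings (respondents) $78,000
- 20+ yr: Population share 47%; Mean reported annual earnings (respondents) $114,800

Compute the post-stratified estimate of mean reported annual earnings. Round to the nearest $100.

Weight each group's respondent value by its population share:
  0–1 yr: 0.35 × 91,700 = 32,095
  2–19 yr: 0.18 × 78,000 = 14,040
  20+ yr: 0.47 × 114,800 = 53,956
Post-stratified estimate = 100,091 → $100,100.

$100,100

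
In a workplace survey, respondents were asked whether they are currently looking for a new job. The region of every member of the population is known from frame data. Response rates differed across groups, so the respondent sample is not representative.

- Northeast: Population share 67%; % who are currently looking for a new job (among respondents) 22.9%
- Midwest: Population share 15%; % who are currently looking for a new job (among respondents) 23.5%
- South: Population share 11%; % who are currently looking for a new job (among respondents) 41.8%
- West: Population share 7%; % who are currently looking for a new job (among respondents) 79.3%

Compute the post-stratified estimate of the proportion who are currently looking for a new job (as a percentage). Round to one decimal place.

Reweight to the known region distribution:
  Northeast: 0.67 × 22.9 = 15.343
  Midwest: 0.15 × 23.5 = 3.525
  South: 0.11 × 41.8 = 4.598
  West: 0.07 × 79.3 = 5.551
Post-stratified estimate = 29.017 → 29.0%.

29.0%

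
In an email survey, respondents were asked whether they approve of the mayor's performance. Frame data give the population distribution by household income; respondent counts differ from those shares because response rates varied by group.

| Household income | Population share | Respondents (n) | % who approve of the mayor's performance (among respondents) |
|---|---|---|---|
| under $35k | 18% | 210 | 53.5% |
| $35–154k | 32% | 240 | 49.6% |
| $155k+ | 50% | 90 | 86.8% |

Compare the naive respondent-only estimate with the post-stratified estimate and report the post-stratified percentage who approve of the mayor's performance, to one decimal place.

68.9%

Without adjustment, the pooled respondent share is:
  (210/540)×53.5 + (240/540)×49.6 + (90/540)×86.8 = 57.3167%
Post-stratified estimate weights by population shares:
  0.18×53.5 + 0.32×49.6 + 0.5×86.8 = 68.902%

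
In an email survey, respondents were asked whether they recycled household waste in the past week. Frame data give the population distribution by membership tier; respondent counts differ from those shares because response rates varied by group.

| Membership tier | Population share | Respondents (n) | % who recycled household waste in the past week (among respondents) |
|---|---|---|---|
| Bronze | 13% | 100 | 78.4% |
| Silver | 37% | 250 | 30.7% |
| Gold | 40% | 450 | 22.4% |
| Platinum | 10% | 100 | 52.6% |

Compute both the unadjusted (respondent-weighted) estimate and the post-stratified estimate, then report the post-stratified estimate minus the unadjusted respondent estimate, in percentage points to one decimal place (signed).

+1.5 percentage points

Unadjusted (pooled respondent) estimate weights by respondent counts:
  (100/900)×78.4 + (250/900)×30.7 + (450/900)×22.4 + (100/900)×52.6 = 34.2833%
Post-stratifying to population shares instead:
  0.13×78.4 + 0.37×30.7 + 0.4×22.4 + 0.1×52.6 = 35.771%
Difference = 35.771 − 34.2833 = 1.4877 pp.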